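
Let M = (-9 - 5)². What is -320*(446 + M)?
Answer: -205440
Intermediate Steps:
M = 196 (M = (-14)² = 196)
-320*(446 + M) = -320*(446 + 196) = -320*642 = -205440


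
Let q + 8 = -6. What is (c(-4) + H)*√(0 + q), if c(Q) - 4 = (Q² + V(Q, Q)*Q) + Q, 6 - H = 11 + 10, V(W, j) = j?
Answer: 17*I*√14 ≈ 63.608*I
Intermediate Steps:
q = -14 (q = -8 - 6 = -14)
H = -15 (H = 6 - (11 + 10) = 6 - 1*21 = 6 - 21 = -15)
c(Q) = 4 + Q + 2*Q² (c(Q) = 4 + ((Q² + Q*Q) + Q) = 4 + ((Q² + Q²) + Q) = 4 + (2*Q² + Q) = 4 + (Q + 2*Q²) = 4 + Q + 2*Q²)
(c(-4) + H)*√(0 + q) = ((4 - 4 + 2*(-4)²) - 15)*√(0 - 14) = ((4 - 4 + 2*16) - 15)*√(-14) = ((4 - 4 + 32) - 15)*(I*√14) = (32 - 15)*(I*√14) = 17*(I*√14) = 17*I*√14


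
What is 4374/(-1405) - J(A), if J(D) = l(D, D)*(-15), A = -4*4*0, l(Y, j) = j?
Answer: -4374/1405 ≈ -3.1132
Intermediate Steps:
A = 0 (A = -16*0 = 0)
J(D) = -15*D (J(D) = D*(-15) = -15*D)
4374/(-1405) - J(A) = 4374/(-1405) - (-15)*0 = 4374*(-1/1405) - 1*0 = -4374/1405 + 0 = -4374/1405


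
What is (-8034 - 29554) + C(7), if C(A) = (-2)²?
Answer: -37584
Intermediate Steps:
C(A) = 4
(-8034 - 29554) + C(7) = (-8034 - 29554) + 4 = -37588 + 4 = -37584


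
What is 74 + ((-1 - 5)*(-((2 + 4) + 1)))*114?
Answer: 4862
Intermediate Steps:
74 + ((-1 - 5)*(-((2 + 4) + 1)))*114 = 74 - (-6)*(6 + 1)*114 = 74 - (-6)*7*114 = 74 - 6*(-7)*114 = 74 + 42*114 = 74 + 4788 = 4862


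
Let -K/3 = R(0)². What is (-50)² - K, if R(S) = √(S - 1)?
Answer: 2497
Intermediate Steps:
R(S) = √(-1 + S)
K = 3 (K = -3*(√(-1 + 0))² = -3*(√(-1))² = -3*I² = -3*(-1) = 3)
(-50)² - K = (-50)² - 1*3 = 2500 - 3 = 2497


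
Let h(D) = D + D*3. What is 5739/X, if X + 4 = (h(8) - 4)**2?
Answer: 1913/260 ≈ 7.3577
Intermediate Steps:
h(D) = 4*D (h(D) = D + 3*D = 4*D)
X = 780 (X = -4 + (4*8 - 4)**2 = -4 + (32 - 4)**2 = -4 + 28**2 = -4 + 784 = 780)
5739/X = 5739/780 = 5739*(1/780) = 1913/260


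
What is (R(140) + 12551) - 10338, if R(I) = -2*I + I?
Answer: 2073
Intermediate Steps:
R(I) = -I
(R(140) + 12551) - 10338 = (-1*140 + 12551) - 10338 = (-140 + 12551) - 10338 = 12411 - 10338 = 2073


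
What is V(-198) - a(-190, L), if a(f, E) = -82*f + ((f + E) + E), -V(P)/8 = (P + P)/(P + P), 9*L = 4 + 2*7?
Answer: -15402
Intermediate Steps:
L = 2 (L = (4 + 2*7)/9 = (4 + 14)/9 = (⅑)*18 = 2)
V(P) = -8 (V(P) = -8*(P + P)/(P + P) = -8*2*P/(2*P) = -8*2*P*1/(2*P) = -8*1 = -8)
a(f, E) = -81*f + 2*E (a(f, E) = -82*f + ((E + f) + E) = -82*f + (f + 2*E) = -81*f + 2*E)
V(-198) - a(-190, L) = -8 - (-81*(-190) + 2*2) = -8 - (15390 + 4) = -8 - 1*15394 = -8 - 15394 = -15402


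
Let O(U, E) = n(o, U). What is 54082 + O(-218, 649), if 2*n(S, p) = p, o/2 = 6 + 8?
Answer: 53973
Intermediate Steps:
o = 28 (o = 2*(6 + 8) = 2*14 = 28)
n(S, p) = p/2
O(U, E) = U/2
54082 + O(-218, 649) = 54082 + (½)*(-218) = 54082 - 109 = 53973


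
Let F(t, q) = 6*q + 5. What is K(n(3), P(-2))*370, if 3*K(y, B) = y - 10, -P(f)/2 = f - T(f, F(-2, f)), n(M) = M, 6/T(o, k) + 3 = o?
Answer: -2590/3 ≈ -863.33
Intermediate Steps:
F(t, q) = 5 + 6*q
T(o, k) = 6/(-3 + o)
P(f) = -2*f + 12/(-3 + f) (P(f) = -2*(f - 6/(-3 + f)) = -2*f + 12/(-3 + f))
K(y, B) = -10/3 + y/3 (K(y, B) = (y - 10)/3 = (-10 + y)/3 = -10/3 + y/3)
K(n(3), P(-2))*370 = (-10/3 + (1/3)*3)*370 = (-10/3 + 1)*370 = -7/3*370 = -2590/3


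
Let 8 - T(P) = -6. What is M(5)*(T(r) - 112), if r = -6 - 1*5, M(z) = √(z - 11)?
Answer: -98*I*√6 ≈ -240.05*I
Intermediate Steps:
M(z) = √(-11 + z)
r = -11 (r = -6 - 5 = -11)
T(P) = 14 (T(P) = 8 - 1*(-6) = 8 + 6 = 14)
M(5)*(T(r) - 112) = √(-11 + 5)*(14 - 112) = √(-6)*(-98) = (I*√6)*(-98) = -98*I*√6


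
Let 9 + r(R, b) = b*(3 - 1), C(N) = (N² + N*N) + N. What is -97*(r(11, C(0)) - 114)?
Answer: 11931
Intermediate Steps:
C(N) = N + 2*N² (C(N) = (N² + N²) + N = 2*N² + N = N + 2*N²)
r(R, b) = -9 + 2*b (r(R, b) = -9 + b*(3 - 1) = -9 + b*2 = -9 + 2*b)
-97*(r(11, C(0)) - 114) = -97*((-9 + 2*(0*(1 + 2*0))) - 114) = -97*((-9 + 2*(0*(1 + 0))) - 114) = -97*((-9 + 2*(0*1)) - 114) = -97*((-9 + 2*0) - 114) = -97*((-9 + 0) - 114) = -97*(-9 - 114) = -97*(-123) = 11931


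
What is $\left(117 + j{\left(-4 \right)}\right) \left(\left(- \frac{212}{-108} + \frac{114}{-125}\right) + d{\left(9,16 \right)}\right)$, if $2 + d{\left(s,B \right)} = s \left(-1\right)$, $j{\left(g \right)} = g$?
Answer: $- \frac{3794314}{3375} \approx -1124.2$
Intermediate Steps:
$d{\left(s,B \right)} = -2 - s$ ($d{\left(s,B \right)} = -2 + s \left(-1\right) = -2 - s$)
$\left(117 + j{\left(-4 \right)}\right) \left(\left(- \frac{212}{-108} + \frac{114}{-125}\right) + d{\left(9,16 \right)}\right) = \left(117 - 4\right) \left(\left(- \frac{212}{-108} + \frac{114}{-125}\right) - 11\right) = 113 \left(\left(\left(-212\right) \left(- \frac{1}{108}\right) + 114 \left(- \frac{1}{125}\right)\right) - 11\right) = 113 \left(\left(\frac{53}{27} - \frac{114}{125}\right) - 11\right) = 113 \left(\frac{3547}{3375} - 11\right) = 113 \left(- \frac{33578}{3375}\right) = - \frac{3794314}{3375}$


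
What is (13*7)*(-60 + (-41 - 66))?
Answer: -15197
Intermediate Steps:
(13*7)*(-60 + (-41 - 66)) = 91*(-60 - 107) = 91*(-167) = -15197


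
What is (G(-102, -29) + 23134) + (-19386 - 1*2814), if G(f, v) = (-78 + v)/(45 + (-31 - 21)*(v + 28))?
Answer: 90491/97 ≈ 932.90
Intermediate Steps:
G(f, v) = (-78 + v)/(-1411 - 52*v) (G(f, v) = (-78 + v)/(45 - 52*(28 + v)) = (-78 + v)/(45 + (-1456 - 52*v)) = (-78 + v)/(-1411 - 52*v))
(G(-102, -29) + 23134) + (-19386 - 1*2814) = ((78 - 1*(-29))/(1411 + 52*(-29)) + 23134) + (-19386 - 1*2814) = ((78 + 29)/(1411 - 1508) + 23134) + (-19386 - 2814) = (107/(-97) + 23134) - 22200 = (-1/97*107 + 23134) - 22200 = (-107/97 + 23134) - 22200 = 2243891/97 - 22200 = 90491/97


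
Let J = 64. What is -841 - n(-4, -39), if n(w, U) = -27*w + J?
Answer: -1013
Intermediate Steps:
n(w, U) = 64 - 27*w (n(w, U) = -27*w + 64 = 64 - 27*w)
-841 - n(-4, -39) = -841 - (64 - 27*(-4)) = -841 - (64 + 108) = -841 - 1*172 = -841 - 172 = -1013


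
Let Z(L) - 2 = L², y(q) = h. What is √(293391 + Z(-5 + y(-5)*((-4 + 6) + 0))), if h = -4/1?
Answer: 3*√32618 ≈ 541.81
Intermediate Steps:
h = -4 (h = -4*1 = -4)
y(q) = -4
Z(L) = 2 + L²
√(293391 + Z(-5 + y(-5)*((-4 + 6) + 0))) = √(293391 + (2 + (-5 - 4*((-4 + 6) + 0))²)) = √(293391 + (2 + (-5 - 4*(2 + 0))²)) = √(293391 + (2 + (-5 - 4*2)²)) = √(293391 + (2 + (-5 - 8)²)) = √(293391 + (2 + (-13)²)) = √(293391 + (2 + 169)) = √(293391 + 171) = √293562 = 3*√32618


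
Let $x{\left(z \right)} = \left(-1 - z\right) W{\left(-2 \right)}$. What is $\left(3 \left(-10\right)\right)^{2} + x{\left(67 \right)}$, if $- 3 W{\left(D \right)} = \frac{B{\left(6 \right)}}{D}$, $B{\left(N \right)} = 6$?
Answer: $832$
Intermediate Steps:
$W{\left(D \right)} = - \frac{2}{D}$ ($W{\left(D \right)} = - \frac{6 \frac{1}{D}}{3} = - \frac{2}{D}$)
$x{\left(z \right)} = -1 - z$ ($x{\left(z \right)} = \left(-1 - z\right) \left(- \frac{2}{-2}\right) = \left(-1 - z\right) \left(\left(-2\right) \left(- \frac{1}{2}\right)\right) = \left(-1 - z\right) 1 = -1 - z$)
$\left(3 \left(-10\right)\right)^{2} + x{\left(67 \right)} = \left(3 \left(-10\right)\right)^{2} - 68 = \left(-30\right)^{2} - 68 = 900 - 68 = 832$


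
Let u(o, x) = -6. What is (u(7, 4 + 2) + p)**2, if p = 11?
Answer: 25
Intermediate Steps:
(u(7, 4 + 2) + p)**2 = (-6 + 11)**2 = 5**2 = 25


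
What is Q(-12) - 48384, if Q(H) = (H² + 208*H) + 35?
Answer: -50701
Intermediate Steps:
Q(H) = 35 + H² + 208*H
Q(-12) - 48384 = (35 + (-12)² + 208*(-12)) - 48384 = (35 + 144 - 2496) - 48384 = -2317 - 48384 = -50701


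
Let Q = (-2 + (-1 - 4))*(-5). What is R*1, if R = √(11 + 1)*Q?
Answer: 70*√3 ≈ 121.24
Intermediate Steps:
Q = 35 (Q = (-2 - 5)*(-5) = -7*(-5) = 35)
R = 70*√3 (R = √(11 + 1)*35 = √12*35 = (2*√3)*35 = 70*√3 ≈ 121.24)
R*1 = (70*√3)*1 = 70*√3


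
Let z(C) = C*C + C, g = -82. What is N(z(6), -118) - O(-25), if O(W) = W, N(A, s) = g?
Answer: -57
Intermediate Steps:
z(C) = C + C² (z(C) = C² + C = C + C²)
N(A, s) = -82
N(z(6), -118) - O(-25) = -82 - 1*(-25) = -82 + 25 = -57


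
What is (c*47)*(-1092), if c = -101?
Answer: 5183724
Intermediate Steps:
(c*47)*(-1092) = -101*47*(-1092) = -4747*(-1092) = 5183724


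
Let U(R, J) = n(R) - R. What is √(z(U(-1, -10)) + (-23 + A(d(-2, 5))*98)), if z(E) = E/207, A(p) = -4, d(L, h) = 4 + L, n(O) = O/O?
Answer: I*√1975769/69 ≈ 20.371*I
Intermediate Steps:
n(O) = 1
U(R, J) = 1 - R
z(E) = E/207 (z(E) = E*(1/207) = E/207)
√(z(U(-1, -10)) + (-23 + A(d(-2, 5))*98)) = √((1 - 1*(-1))/207 + (-23 - 4*98)) = √((1 + 1)/207 + (-23 - 392)) = √((1/207)*2 - 415) = √(2/207 - 415) = √(-85903/207) = I*√1975769/69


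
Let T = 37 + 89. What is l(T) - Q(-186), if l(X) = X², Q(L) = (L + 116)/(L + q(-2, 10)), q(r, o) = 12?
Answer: 1381177/87 ≈ 15876.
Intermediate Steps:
T = 126
Q(L) = (116 + L)/(12 + L) (Q(L) = (L + 116)/(L + 12) = (116 + L)/(12 + L))
l(T) - Q(-186) = 126² - (116 - 186)/(12 - 186) = 15876 - (-70)/(-174) = 15876 - (-1)*(-70)/174 = 15876 - 1*35/87 = 15876 - 35/87 = 1381177/87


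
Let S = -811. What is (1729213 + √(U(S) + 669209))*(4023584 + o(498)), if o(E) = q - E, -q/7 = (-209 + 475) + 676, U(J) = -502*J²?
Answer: 6945370180796 + 4016492*I*√329506733 ≈ 6.9454e+12 + 7.2909e+10*I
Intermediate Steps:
q = -6594 (q = -7*((-209 + 475) + 676) = -7*(266 + 676) = -7*942 = -6594)
o(E) = -6594 - E
(1729213 + √(U(S) + 669209))*(4023584 + o(498)) = (1729213 + √(-502*(-811)² + 669209))*(4023584 + (-6594 - 1*498)) = (1729213 + √(-502*657721 + 669209))*(4023584 + (-6594 - 498)) = (1729213 + √(-330175942 + 669209))*(4023584 - 7092) = (1729213 + √(-329506733))*4016492 = (1729213 + I*√329506733)*4016492 = 6945370180796 + 4016492*I*√329506733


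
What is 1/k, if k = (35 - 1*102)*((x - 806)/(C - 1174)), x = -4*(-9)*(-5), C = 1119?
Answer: -55/66062 ≈ -0.00083255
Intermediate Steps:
x = -180 (x = 36*(-5) = -180)
k = -66062/55 (k = (35 - 1*102)*((-180 - 806)/(1119 - 1174)) = (35 - 102)*(-986/(-55)) = -(-66062)*(-1)/55 = -67*986/55 = -66062/55 ≈ -1201.1)
1/k = 1/(-66062/55) = -55/66062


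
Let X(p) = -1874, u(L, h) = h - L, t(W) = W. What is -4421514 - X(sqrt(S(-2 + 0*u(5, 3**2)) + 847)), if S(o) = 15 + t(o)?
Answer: -4419640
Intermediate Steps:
S(o) = 15 + o
-4421514 - X(sqrt(S(-2 + 0*u(5, 3**2)) + 847)) = -4421514 - 1*(-1874) = -4421514 + 1874 = -4419640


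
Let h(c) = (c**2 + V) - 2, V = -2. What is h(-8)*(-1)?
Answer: -60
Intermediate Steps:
h(c) = -4 + c**2 (h(c) = (c**2 - 2) - 2 = (-2 + c**2) - 2 = -4 + c**2)
h(-8)*(-1) = (-4 + (-8)**2)*(-1) = (-4 + 64)*(-1) = 60*(-1) = -60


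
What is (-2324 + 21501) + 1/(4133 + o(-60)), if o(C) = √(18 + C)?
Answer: 327576359520/17081731 - I*√42/17081731 ≈ 19177.0 - 3.794e-7*I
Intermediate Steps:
(-2324 + 21501) + 1/(4133 + o(-60)) = (-2324 + 21501) + 1/(4133 + √(18 - 60)) = 19177 + 1/(4133 + √(-42)) = 19177 + 1/(4133 + I*√42)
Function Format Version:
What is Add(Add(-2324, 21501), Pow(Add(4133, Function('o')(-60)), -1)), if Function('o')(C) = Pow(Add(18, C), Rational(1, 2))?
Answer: Add(Rational(327576359520, 17081731), Mul(Rational(-1, 17081731), I, Pow(42, Rational(1, 2)))) ≈ Add(19177., Mul(-3.7940e-7, I))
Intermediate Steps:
Add(Add(-2324, 21501), Pow(Add(4133, Function('o')(-60)), -1)) = Add(Add(-2324, 21501), Pow(Add(4133, Pow(Add(18, -60), Rational(1, 2))), -1)) = Add(19177, Pow(Add(4133, Pow(-42, Rational(1, 2))), -1)) = Add(19177, Pow(Add(4133, Mul(I, Pow(42, Rational(1, 2)))), -1))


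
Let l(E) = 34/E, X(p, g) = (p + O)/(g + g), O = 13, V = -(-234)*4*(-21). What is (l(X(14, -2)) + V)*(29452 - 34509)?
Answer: 2684498336/27 ≈ 9.9426e+7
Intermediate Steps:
V = -19656 (V = -13*(-72)*(-21) = 936*(-21) = -19656)
X(p, g) = (13 + p)/(2*g) (X(p, g) = (p + 13)/(g + g) = (13 + p)/((2*g)) = (13 + p)*(1/(2*g)) = (13 + p)/(2*g))
(l(X(14, -2)) + V)*(29452 - 34509) = (34/(((½)*(13 + 14)/(-2))) - 19656)*(29452 - 34509) = (34/(((½)*(-½)*27)) - 19656)*(-5057) = (34/(-27/4) - 19656)*(-5057) = (34*(-4/27) - 19656)*(-5057) = (-136/27 - 19656)*(-5057) = -530848/27*(-5057) = 2684498336/27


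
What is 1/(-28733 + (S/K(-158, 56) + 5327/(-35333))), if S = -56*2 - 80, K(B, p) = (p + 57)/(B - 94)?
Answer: -3992629/113011259136 ≈ -3.5329e-5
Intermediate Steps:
K(B, p) = (57 + p)/(-94 + B)
S = -192 (S = -112 - 80 = -192)
1/(-28733 + (S/K(-158, 56) + 5327/(-35333))) = 1/(-28733 + (-192*(-94 - 158)/(57 + 56) + 5327/(-35333))) = 1/(-28733 + (-192/(113/(-252)) + 5327*(-1/35333))) = 1/(-28733 + (-192/((-1/252*113)) - 5327/35333)) = 1/(-28733 + (-192/(-113/252) - 5327/35333)) = 1/(-28733 + (-192*(-252/113) - 5327/35333)) = 1/(-28733 + (48384/113 - 5327/35333)) = 1/(-28733 + 1708949921/3992629) = 1/(-113011259136/3992629) = -3992629/113011259136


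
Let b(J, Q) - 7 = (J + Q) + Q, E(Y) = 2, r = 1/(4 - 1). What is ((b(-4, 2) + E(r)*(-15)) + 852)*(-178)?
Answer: -147562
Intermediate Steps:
r = 1/3 ≈ 0.33333
b(J, Q) = 7 + J + 2*Q (b(J, Q) = 7 + ((J + Q) + Q) = 7 + (J + 2*Q) = 7 + J + 2*Q)
((b(-4, 2) + E(r)*(-15)) + 852)*(-178) = (((7 - 4 + 2*2) + 2*(-15)) + 852)*(-178) = (((7 - 4 + 4) - 30) + 852)*(-178) = ((7 - 30) + 852)*(-178) = (-23 + 852)*(-178) = 829*(-178) = -147562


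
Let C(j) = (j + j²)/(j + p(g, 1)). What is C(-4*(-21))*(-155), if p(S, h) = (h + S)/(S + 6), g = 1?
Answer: -774690/59 ≈ -13130.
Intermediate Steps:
p(S, h) = (S + h)/(6 + S)
C(j) = (j + j²)/(2/7 + j) (C(j) = (j + j²)/(j + (1 + 1)/(6 + 1)) = (j + j²)/(j + 2/7) = (j + j²)/(2/7 + j))
C(-4*(-21))*(-155) = (7*(-4*(-21))*(1 - 4*(-21))/(2 + 7*(-4*(-21))))*(-155) = (7*84*(1 + 84)/(2 + 7*84))*(-155) = (7*84*85/(2 + 588))*(-155) = (7*84*85/590)*(-155) = (7*84*(1/590)*85)*(-155) = (4998/59)*(-155) = -774690/59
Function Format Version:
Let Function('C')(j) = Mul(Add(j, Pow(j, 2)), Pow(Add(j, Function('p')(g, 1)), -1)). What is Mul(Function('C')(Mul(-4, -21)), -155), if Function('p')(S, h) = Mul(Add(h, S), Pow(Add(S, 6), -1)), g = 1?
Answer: Rational(-774690, 59) ≈ -13130.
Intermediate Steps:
Function('p')(S, h) = Mul(Pow(Add(6, S), -1), Add(S, h)) (Function('p')(S, h) = Mul(Add(S, h), Pow(Add(6, S), -1)) = Mul(Pow(Add(6, S), -1), Add(S, h)))
Function('C')(j) = Mul(Pow(Add(Rational(2, 7), j), -1), Add(j, Pow(j, 2))) (Function('C')(j) = Mul(Add(j, Pow(j, 2)), Pow(Add(j, Mul(Pow(Add(6, 1), -1), Add(1, 1))), -1)) = Mul(Add(j, Pow(j, 2)), Pow(Add(j, Mul(Pow(7, -1), 2)), -1)) = Mul(Add(j, Pow(j, 2)), Pow(Add(j, Mul(Rational(1, 7), 2)), -1)) = Mul(Add(j, Pow(j, 2)), Pow(Add(j, Rational(2, 7)), -1)) = Mul(Add(j, Pow(j, 2)), Pow(Add(Rational(2, 7), j), -1)) = Mul(Pow(Add(Rational(2, 7), j), -1), Add(j, Pow(j, 2))))
Mul(Function('C')(Mul(-4, -21)), -155) = Mul(Mul(7, Mul(-4, -21), Pow(Add(2, Mul(7, Mul(-4, -21))), -1), Add(1, Mul(-4, -21))), -155) = Mul(Mul(7, 84, Pow(Add(2, Mul(7, 84)), -1), Add(1, 84)), -155) = Mul(Mul(7, 84, Pow(Add(2, 588), -1), 85), -155) = Mul(Mul(7, 84, Pow(590, -1), 85), -155) = Mul(Mul(7, 84, Rational(1, 590), 85), -155) = Mul(Rational(4998, 59), -155) = Rational(-774690, 59)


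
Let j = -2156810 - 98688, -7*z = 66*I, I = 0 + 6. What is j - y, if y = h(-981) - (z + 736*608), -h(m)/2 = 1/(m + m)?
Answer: -12415993153/6867 ≈ -1.8081e+6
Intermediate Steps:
I = 6
h(m) = -1/m (h(m) = -2/(m + m) = -2*1/(2*m) = -1/m)
z = -396/7 (z = -66*6/7 = -⅐*396 = -396/7 ≈ -56.571)
j = -2255498
y = -3072511613/6867 (y = -1/(-981) - (-396/7 + 736*608) = -1*(-1/981) - (-396/7 + 447488) = 1/981 - 1*3132020/7 = 1/981 - 3132020/7 = -3072511613/6867 ≈ -4.4743e+5)
j - y = -2255498 - 1*(-3072511613/6867) = -2255498 + 3072511613/6867 = -12415993153/6867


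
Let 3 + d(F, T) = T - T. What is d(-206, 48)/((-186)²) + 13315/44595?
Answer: 10233599/34284636 ≈ 0.29849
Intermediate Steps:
d(F, T) = -3 (d(F, T) = -3 + (T - T) = -3 + 0 = -3)
d(-206, 48)/((-186)²) + 13315/44595 = -3/((-186)²) + 13315/44595 = -3/34596 + 13315*(1/44595) = -3*1/34596 + 2663/8919 = -1/11532 + 2663/8919 = 10233599/34284636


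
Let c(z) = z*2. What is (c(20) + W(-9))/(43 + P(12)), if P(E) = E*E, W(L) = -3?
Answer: 37/187 ≈ 0.19786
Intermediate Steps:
P(E) = E²
c(z) = 2*z
(c(20) + W(-9))/(43 + P(12)) = (2*20 - 3)/(43 + 12²) = (40 - 3)/(43 + 144) = 37/187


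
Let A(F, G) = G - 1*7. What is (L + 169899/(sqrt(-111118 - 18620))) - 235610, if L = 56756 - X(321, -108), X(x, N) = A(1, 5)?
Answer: -178852 - 56633*I*sqrt(129738)/43246 ≈ -1.7885e+5 - 471.69*I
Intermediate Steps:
A(F, G) = -7 + G (A(F, G) = G - 7 = -7 + G)
X(x, N) = -2 (X(x, N) = -7 + 5 = -2)
L = 56758 (L = 56756 - 1*(-2) = 56756 + 2 = 56758)
(L + 169899/(sqrt(-111118 - 18620))) - 235610 = (56758 + 169899/(sqrt(-111118 - 18620))) - 235610 = (56758 + 169899/(sqrt(-129738))) - 235610 = (56758 + 169899/((I*sqrt(129738)))) - 235610 = (56758 + 169899*(-I*sqrt(129738)/129738)) - 235610 = (56758 - 56633*I*sqrt(129738)/43246) - 235610 = -178852 - 56633*I*sqrt(129738)/43246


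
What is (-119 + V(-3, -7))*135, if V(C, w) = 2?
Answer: -15795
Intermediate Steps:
(-119 + V(-3, -7))*135 = (-119 + 2)*135 = -117*135 = -15795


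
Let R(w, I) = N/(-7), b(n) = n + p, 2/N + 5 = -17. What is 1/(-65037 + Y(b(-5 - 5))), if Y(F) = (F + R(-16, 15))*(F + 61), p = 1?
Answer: -77/5043833 ≈ -1.5266e-5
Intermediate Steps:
N = -1/11 (N = 2/(-5 - 17) = 2/(-22) = 2*(-1/22) = -1/11 ≈ -0.090909)
b(n) = 1 + n (b(n) = n + 1 = 1 + n)
R(w, I) = 1/77 (R(w, I) = -1/11/(-7) = -1/11*(-1/7) = 1/77)
Y(F) = (61 + F)*(1/77 + F) (Y(F) = (F + 1/77)*(F + 61) = (1/77 + F)*(61 + F) = (61 + F)*(1/77 + F))
1/(-65037 + Y(b(-5 - 5))) = 1/(-65037 + (61/77 + (1 + (-5 - 5))**2 + 4698*(1 + (-5 - 5))/77)) = 1/(-65037 + (61/77 + (1 - 10)**2 + 4698*(1 - 10)/77)) = 1/(-65037 + (61/77 + (-9)**2 + (4698/77)*(-9))) = 1/(-65037 + (61/77 + 81 - 42282/77)) = 1/(-65037 - 35984/77) = 1/(-5043833/77) = -77/5043833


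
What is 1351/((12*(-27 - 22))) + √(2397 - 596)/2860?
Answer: -193/84 + √1801/2860 ≈ -2.2828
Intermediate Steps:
1351/((12*(-27 - 22))) + √(2397 - 596)/2860 = 1351/((12*(-49))) + √1801*(1/2860) = 1351/(-588) + √1801/2860 = 1351*(-1/588) + √1801/2860 = -193/84 + √1801/2860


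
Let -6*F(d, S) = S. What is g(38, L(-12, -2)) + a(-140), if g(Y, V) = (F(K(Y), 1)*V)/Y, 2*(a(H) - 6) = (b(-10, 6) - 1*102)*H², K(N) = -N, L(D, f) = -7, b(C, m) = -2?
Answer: -232376225/228 ≈ -1.0192e+6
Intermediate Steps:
F(d, S) = -S/6
a(H) = 6 - 52*H² (a(H) = 6 + ((-2 - 1*102)*H²)/2 = 6 + ((-2 - 102)*H²)/2 = 6 + (-104*H²)/2 = 6 - 52*H²)
g(Y, V) = -V/(6*Y) (g(Y, V) = ((-⅙*1)*V)/Y = (-V/6)/Y = -V/(6*Y))
g(38, L(-12, -2)) + a(-140) = -⅙*(-7)/38 + (6 - 52*(-140)²) = -⅙*(-7)*1/38 + (6 - 52*19600) = 7/228 + (6 - 1019200) = 7/228 - 1019194 = -232376225/228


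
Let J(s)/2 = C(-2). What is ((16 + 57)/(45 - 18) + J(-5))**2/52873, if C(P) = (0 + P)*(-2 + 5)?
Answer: 63001/38544417 ≈ 0.0016345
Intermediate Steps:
C(P) = 3*P (C(P) = P*3 = 3*P)
J(s) = -12 (J(s) = 2*(3*(-2)) = 2*(-6) = -12)
((16 + 57)/(45 - 18) + J(-5))**2/52873 = ((16 + 57)/(45 - 18) - 12)**2/52873 = (73/27 - 12)**2*(1/52873) = (-251/27)**2*(1/52873) = (63001/729)*(1/52873) = 63001/38544417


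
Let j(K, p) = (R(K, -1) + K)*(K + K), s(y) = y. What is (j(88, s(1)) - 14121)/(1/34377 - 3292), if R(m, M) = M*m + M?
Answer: 491487969/113169083 ≈ 4.3429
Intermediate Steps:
R(m, M) = M + M*m
j(K, p) = -2*K (j(K, p) = (-(1 + K) + K)*(K + K) = ((-1 - K) + K)*(2*K) = -2*K)
(j(88, s(1)) - 14121)/(1/34377 - 3292) = (-2*88 - 14121)/(1/34377 - 3292) = (-176 - 14121)/(1/34377 - 3292) = -14297/(-113169083/34377) = -14297*(-34377/113169083) = 491487969/113169083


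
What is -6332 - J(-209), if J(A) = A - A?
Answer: -6332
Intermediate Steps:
J(A) = 0
-6332 - J(-209) = -6332 - 1*0 = -6332 + 0 = -6332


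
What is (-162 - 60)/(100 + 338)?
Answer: -37/73 ≈ -0.50685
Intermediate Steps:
(-162 - 60)/(100 + 338) = -222/438 = -222*1/438 = -37/73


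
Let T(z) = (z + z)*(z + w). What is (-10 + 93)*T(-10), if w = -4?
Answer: 23240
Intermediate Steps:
T(z) = 2*z*(-4 + z) (T(z) = (z + z)*(z - 4) = (2*z)*(-4 + z) = 2*z*(-4 + z))
(-10 + 93)*T(-10) = (-10 + 93)*(2*(-10)*(-4 - 10)) = 83*(2*(-10)*(-14)) = 83*280 = 23240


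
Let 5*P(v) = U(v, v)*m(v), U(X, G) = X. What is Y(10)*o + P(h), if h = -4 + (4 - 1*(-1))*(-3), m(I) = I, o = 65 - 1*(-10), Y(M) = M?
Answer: 4111/5 ≈ 822.20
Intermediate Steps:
o = 75 (o = 65 + 10 = 75)
h = -19 (h = -4 + (4 + 1)*(-3) = -4 + 5*(-3) = -4 - 15 = -19)
P(v) = v**2/5 (P(v) = (v*v)/5 = v**2/5)
Y(10)*o + P(h) = 10*75 + (1/5)*(-19)**2 = 750 + (1/5)*361 = 750 + 361/5 = 4111/5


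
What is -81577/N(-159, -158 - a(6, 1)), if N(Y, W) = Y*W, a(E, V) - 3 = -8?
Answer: -81577/24327 ≈ -3.3534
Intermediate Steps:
a(E, V) = -5 (a(E, V) = 3 - 8 = -5)
N(Y, W) = W*Y
-81577/N(-159, -158 - a(6, 1)) = -81577*(-1/(159*(-158 - 1*(-5)))) = -81577*(-1/(159*(-158 + 5))) = -81577/((-153*(-159))) = -81577/24327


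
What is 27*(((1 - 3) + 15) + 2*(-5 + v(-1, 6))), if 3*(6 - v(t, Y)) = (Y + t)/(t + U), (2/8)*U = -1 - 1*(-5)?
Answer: 399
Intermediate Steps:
U = 16 (U = 4*(-1 - 1*(-5)) = 4*(-1 + 5) = 4*4 = 16)
v(t, Y) = 6 - (Y + t)/(3*(16 + t)) (v(t, Y) = 6 - (Y + t)/(3*(t + 16)) = 6 - (Y + t)/(3*(16 + t)))
27*(((1 - 3) + 15) + 2*(-5 + v(-1, 6))) = 27*(((1 - 3) + 15) + 2*(-5 + (288 - 1*6 + 17*(-1))/(3*(16 - 1)))) = 27*((-2 + 15) + 2*(-5 + (1/3)*(288 - 6 - 17)/15)) = 27*(13 + 2*(-5 + (1/3)*(1/15)*265)) = 27*(13 + 2*(-5 + 53/9)) = 27*(13 + 2*(8/9)) = 27*(13 + 16/9) = 27*(133/9) = 399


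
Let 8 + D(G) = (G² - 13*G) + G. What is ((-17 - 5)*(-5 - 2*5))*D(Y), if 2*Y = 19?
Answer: -20955/2 ≈ -10478.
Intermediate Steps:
Y = 19/2 (Y = (½)*19 = 19/2 ≈ 9.5000)
D(G) = -8 + G² - 12*G (D(G) = -8 + ((G² - 13*G) + G) = -8 + (G² - 12*G) = -8 + G² - 12*G)
((-17 - 5)*(-5 - 2*5))*D(Y) = ((-17 - 5)*(-5 - 2*5))*(-8 + (19/2)² - 12*19/2) = (-22*(-5 - 10))*(-8 + 361/4 - 114) = -22*(-15)*(-127/4) = 330*(-127/4) = -20955/2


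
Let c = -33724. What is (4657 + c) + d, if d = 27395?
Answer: -1672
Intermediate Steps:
(4657 + c) + d = (4657 - 33724) + 27395 = -29067 + 27395 = -1672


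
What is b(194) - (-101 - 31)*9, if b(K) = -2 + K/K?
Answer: 1187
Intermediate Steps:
b(K) = -1 (b(K) = -2 + 1 = -1)
b(194) - (-101 - 31)*9 = -1 - (-101 - 31)*9 = -1 - (-132)*9 = -1 - 1*(-1188) = -1 + 1188 = 1187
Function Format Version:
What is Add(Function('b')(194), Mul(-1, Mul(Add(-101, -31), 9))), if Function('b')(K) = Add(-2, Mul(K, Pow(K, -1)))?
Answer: 1187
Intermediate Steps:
Function('b')(K) = -1 (Function('b')(K) = Add(-2, 1) = -1)
Add(Function('b')(194), Mul(-1, Mul(Add(-101, -31), 9))) = Add(-1, Mul(-1, Mul(Add(-101, -31), 9))) = Add(-1, Mul(-1, Mul(-132, 9))) = Add(-1, Mul(-1, -1188)) = Add(-1, 1188) = 1187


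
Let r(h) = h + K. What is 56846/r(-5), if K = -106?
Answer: -56846/111 ≈ -512.13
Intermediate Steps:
r(h) = -106 + h (r(h) = h - 106 = -106 + h)
56846/r(-5) = 56846/(-106 - 5) = 56846/(-111) = 56846*(-1/111) = -56846/111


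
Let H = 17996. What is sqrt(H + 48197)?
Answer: sqrt(66193) ≈ 257.28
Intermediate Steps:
sqrt(H + 48197) = sqrt(17996 + 48197) = sqrt(66193)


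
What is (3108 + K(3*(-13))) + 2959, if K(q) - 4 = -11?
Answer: 6060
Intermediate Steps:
K(q) = -7 (K(q) = 4 - 11 = -7)
(3108 + K(3*(-13))) + 2959 = (3108 - 7) + 2959 = 3101 + 2959 = 6060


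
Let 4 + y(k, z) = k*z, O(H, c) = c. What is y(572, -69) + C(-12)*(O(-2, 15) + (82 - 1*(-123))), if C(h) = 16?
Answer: -35952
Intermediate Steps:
y(k, z) = -4 + k*z
y(572, -69) + C(-12)*(O(-2, 15) + (82 - 1*(-123))) = (-4 + 572*(-69)) + 16*(15 + (82 - 1*(-123))) = (-4 - 39468) + 16*(15 + (82 + 123)) = -39472 + 16*(15 + 205) = -39472 + 16*220 = -39472 + 3520 = -35952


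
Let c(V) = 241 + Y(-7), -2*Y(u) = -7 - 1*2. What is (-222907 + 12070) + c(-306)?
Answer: -421183/2 ≈ -2.1059e+5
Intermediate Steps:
Y(u) = 9/2 (Y(u) = -(-7 - 1*2)/2 = -(-7 - 2)/2 = -½*(-9) = 9/2)
c(V) = 491/2 (c(V) = 241 + 9/2 = 491/2)
(-222907 + 12070) + c(-306) = (-222907 + 12070) + 491/2 = -210837 + 491/2 = -421183/2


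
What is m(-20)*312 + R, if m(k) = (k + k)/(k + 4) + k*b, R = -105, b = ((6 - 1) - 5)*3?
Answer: 675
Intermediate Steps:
b = 0 (b = (5 - 5)*3 = 0*3 = 0)
m(k) = 2*k/(4 + k) (m(k) = (k + k)/(k + 4) + k*0 = (2*k)/(4 + k) + 0 = 2*k/(4 + k) + 0 = 2*k/(4 + k))
m(-20)*312 + R = (2*(-20)/(4 - 20))*312 - 105 = (2*(-20)/(-16))*312 - 105 = (2*(-20)*(-1/16))*312 - 105 = (5/2)*312 - 105 = 780 - 105 = 675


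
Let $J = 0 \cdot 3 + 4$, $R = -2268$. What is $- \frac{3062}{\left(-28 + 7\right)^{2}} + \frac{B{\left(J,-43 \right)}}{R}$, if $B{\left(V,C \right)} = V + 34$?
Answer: $- \frac{55249}{7938} \approx -6.9601$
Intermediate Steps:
$J = 4$ ($J = 0 + 4 = 4$)
$B{\left(V,C \right)} = 34 + V$
$- \frac{3062}{\left(-28 + 7\right)^{2}} + \frac{B{\left(J,-43 \right)}}{R} = - \frac{3062}{\left(-28 + 7\right)^{2}} + \frac{34 + 4}{-2268} = - \frac{3062}{\left(-21\right)^{2}} + 38 \left(- \frac{1}{2268}\right) = - \frac{3062}{441} - \frac{19}{1134} = - \frac{55249}{7938}$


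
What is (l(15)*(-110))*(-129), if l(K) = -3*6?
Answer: -255420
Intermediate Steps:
l(K) = -18
(l(15)*(-110))*(-129) = -18*(-110)*(-129) = 1980*(-129) = -255420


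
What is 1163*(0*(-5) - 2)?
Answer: -2326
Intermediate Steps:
1163*(0*(-5) - 2) = 1163*(0 - 2) = 1163*(-2) = -2326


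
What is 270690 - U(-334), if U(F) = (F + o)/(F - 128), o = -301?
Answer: 125058145/462 ≈ 2.7069e+5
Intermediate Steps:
U(F) = (-301 + F)/(-128 + F) (U(F) = (F - 301)/(F - 128) = (-301 + F)/(-128 + F))
270690 - U(-334) = 270690 - (-301 - 334)/(-128 - 334) = 270690 - (-635)/(-462) = 270690 - (-1)*(-635)/462 = 270690 - 1*635/462 = 270690 - 635/462 = 125058145/462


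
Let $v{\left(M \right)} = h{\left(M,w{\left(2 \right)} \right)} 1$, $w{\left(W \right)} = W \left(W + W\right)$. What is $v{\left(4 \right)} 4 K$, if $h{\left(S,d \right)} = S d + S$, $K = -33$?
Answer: $-4752$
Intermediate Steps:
$w{\left(W \right)} = 2 W^{2}$ ($w{\left(W \right)} = W 2 W = 2 W^{2}$)
$h{\left(S,d \right)} = S + S d$
$v{\left(M \right)} = 9 M$ ($v{\left(M \right)} = M \left(1 + 2 \cdot 2^{2}\right) 1 = M \left(1 + 2 \cdot 4\right) 1 = M \left(1 + 8\right) 1 = M 9 \cdot 1 = 9 M 1 = 9 M$)
$v{\left(4 \right)} 4 K = 9 \cdot 4 \cdot 4 \left(-33\right) = 36 \cdot 4 \left(-33\right) = 144 \left(-33\right) = -4752$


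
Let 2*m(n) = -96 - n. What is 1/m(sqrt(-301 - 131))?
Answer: I/(6*(sqrt(3) - 8*I)) ≈ -0.019901 + 0.0043086*I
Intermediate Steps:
m(n) = -48 - n/2 (m(n) = (-96 - n)/2 = -48 - n/2)
1/m(sqrt(-301 - 131)) = 1/(-48 - sqrt(-301 - 131)/2) = 1/(-48 - 6*I*sqrt(3))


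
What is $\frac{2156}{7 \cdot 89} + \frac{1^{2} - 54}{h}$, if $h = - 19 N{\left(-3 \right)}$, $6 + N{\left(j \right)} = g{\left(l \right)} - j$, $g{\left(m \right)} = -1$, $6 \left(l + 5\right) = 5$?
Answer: $\frac{18691}{6764} \approx 2.7633$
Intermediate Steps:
$l = - \frac{25}{6}$ ($l = -5 + \frac{1}{6} \cdot 5 = -5 + \frac{5}{6} = - \frac{25}{6} \approx -4.1667$)
$N{\left(j \right)} = -7 - j$ ($N{\left(j \right)} = -6 - \left(1 + j\right) = -7 - j$)
$h = 76$ ($h = - 19 \left(-7 - -3\right) = - 19 \left(-7 + 3\right) = \left(-19\right) \left(-4\right) = 76$)
$\frac{2156}{7 \cdot 89} + \frac{1^{2} - 54}{h} = \frac{2156}{7 \cdot 89} + \frac{1^{2} - 54}{76} = \frac{2156}{623} + \left(1 - 54\right) \frac{1}{76} = 2156 \cdot \frac{1}{623} - \frac{53}{76} = \frac{308}{89} - \frac{53}{76} = \frac{18691}{6764}$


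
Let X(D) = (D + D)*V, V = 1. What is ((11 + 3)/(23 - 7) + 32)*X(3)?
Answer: 789/4 ≈ 197.25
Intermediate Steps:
X(D) = 2*D (X(D) = (D + D)*1 = (2*D)*1 = 2*D)
((11 + 3)/(23 - 7) + 32)*X(3) = ((11 + 3)/(23 - 7) + 32)*(2*3) = (14/16 + 32)*6 = (14*(1/16) + 32)*6 = (7/8 + 32)*6 = (263/8)*6 = 789/4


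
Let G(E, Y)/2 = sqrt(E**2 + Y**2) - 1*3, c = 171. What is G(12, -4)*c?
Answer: -1026 + 1368*sqrt(10) ≈ 3300.0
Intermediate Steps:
G(E, Y) = -6 + 2*sqrt(E**2 + Y**2) (G(E, Y) = 2*(sqrt(E**2 + Y**2) - 1*3) = 2*(sqrt(E**2 + Y**2) - 3) = 2*(-3 + sqrt(E**2 + Y**2)) = -6 + 2*sqrt(E**2 + Y**2))
G(12, -4)*c = (-6 + 2*sqrt(12**2 + (-4)**2))*171 = (-6 + 2*sqrt(144 + 16))*171 = (-6 + 2*sqrt(160))*171 = (-6 + 2*(4*sqrt(10)))*171 = (-6 + 8*sqrt(10))*171 = -1026 + 1368*sqrt(10)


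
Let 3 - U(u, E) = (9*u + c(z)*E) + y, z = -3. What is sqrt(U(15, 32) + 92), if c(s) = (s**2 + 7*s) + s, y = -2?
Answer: sqrt(442) ≈ 21.024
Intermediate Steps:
c(s) = s**2 + 8*s
U(u, E) = 5 - 9*u + 15*E (U(u, E) = 3 - ((9*u + (-3*(8 - 3))*E) - 2) = 3 - ((9*u + (-3*5)*E) - 2) = 3 - ((9*u - 15*E) - 2) = 3 - ((-15*E + 9*u) - 2) = 3 - (-2 - 15*E + 9*u) = 3 + (2 - 9*u + 15*E) = 5 - 9*u + 15*E)
sqrt(U(15, 32) + 92) = sqrt((5 - 9*15 + 15*32) + 92) = sqrt((5 - 135 + 480) + 92) = sqrt(350 + 92) = sqrt(442)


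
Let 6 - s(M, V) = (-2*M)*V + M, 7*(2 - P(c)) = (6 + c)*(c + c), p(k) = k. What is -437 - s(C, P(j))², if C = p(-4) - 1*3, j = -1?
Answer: -1662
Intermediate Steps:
C = -7 (C = -4 - 1*3 = -4 - 3 = -7)
P(c) = 2 - 2*c*(6 + c)/7 (P(c) = 2 - (6 + c)*(c + c)/7 = 2 - (6 + c)*2*c/7 = 2 - 2*c*(6 + c)/7)
s(M, V) = 6 - M + 2*M*V (s(M, V) = 6 - ((-2*M)*V + M) = 6 - (-2*M*V + M) = 6 - (M - 2*M*V) = 6 + (-M + 2*M*V) = 6 - M + 2*M*V)
-437 - s(C, P(j))² = -437 - (6 - 1*(-7) + 2*(-7)*(2 - 12/7*(-1) - 2/7*(-1)²))² = -437 - (6 + 7 + 2*(-7)*(2 + 12/7 - 2/7*1))² = -437 - (6 + 7 + 2*(-7)*(2 + 12/7 - 2/7))² = -437 - (6 + 7 + 2*(-7)*(24/7))² = -437 - (6 + 7 - 48)² = -437 - 1*(-35)² = -437 - 1*1225 = -437 - 1225 = -1662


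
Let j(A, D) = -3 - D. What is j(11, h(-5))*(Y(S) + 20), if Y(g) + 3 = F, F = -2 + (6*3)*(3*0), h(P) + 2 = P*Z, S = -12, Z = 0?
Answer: -15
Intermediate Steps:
h(P) = -2 (h(P) = -2 + P*0 = -2 + 0 = -2)
F = -2 (F = -2 + 18*0 = -2 + 0 = -2)
Y(g) = -5 (Y(g) = -3 - 2 = -5)
j(11, h(-5))*(Y(S) + 20) = (-3 - 1*(-2))*(-5 + 20) = (-3 + 2)*15 = -1*15 = -15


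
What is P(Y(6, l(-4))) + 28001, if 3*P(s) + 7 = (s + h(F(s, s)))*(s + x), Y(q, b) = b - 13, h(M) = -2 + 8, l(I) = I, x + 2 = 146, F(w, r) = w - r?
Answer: 27533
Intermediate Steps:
x = 144 (x = -2 + 146 = 144)
h(M) = 6
Y(q, b) = -13 + b
P(s) = -7/3 + (6 + s)*(144 + s)/3 (P(s) = -7/3 + ((s + 6)*(s + 144))/3 = -7/3 + ((6 + s)*(144 + s))/3 = -7/3 + (6 + s)*(144 + s)/3)
P(Y(6, l(-4))) + 28001 = (857/3 + 50*(-13 - 4) + (-13 - 4)²/3) + 28001 = (857/3 + 50*(-17) + (⅓)*(-17)²) + 28001 = (857/3 - 850 + (⅓)*289) + 28001 = (857/3 - 850 + 289/3) + 28001 = -468 + 28001 = 27533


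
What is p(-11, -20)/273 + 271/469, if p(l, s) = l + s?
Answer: 8492/18291 ≈ 0.46427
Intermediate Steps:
p(-11, -20)/273 + 271/469 = (-11 - 20)/273 + 271/469 = -31*1/273 + 271*(1/469) = -31/273 + 271/469 = 8492/18291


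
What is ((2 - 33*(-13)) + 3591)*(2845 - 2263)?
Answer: 2340804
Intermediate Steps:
((2 - 33*(-13)) + 3591)*(2845 - 2263) = ((2 + 429) + 3591)*582 = (431 + 3591)*582 = 4022*582 = 2340804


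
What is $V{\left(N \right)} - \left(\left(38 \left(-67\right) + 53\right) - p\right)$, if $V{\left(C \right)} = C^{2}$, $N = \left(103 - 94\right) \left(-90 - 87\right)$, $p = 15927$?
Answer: $2556069$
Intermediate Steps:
$N = -1593$ ($N = 9 \left(-177\right) = -1593$)
$V{\left(N \right)} - \left(\left(38 \left(-67\right) + 53\right) - p\right) = \left(-1593\right)^{2} - \left(\left(38 \left(-67\right) + 53\right) - 15927\right) = 2537649 - \left(\left(-2546 + 53\right) - 15927\right) = 2537649 - \left(-2493 - 15927\right) = 2537649 - -18420 = 2537649 + 18420 = 2556069$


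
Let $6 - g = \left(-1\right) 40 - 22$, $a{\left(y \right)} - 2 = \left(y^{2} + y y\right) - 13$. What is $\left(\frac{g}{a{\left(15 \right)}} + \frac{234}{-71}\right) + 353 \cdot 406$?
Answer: $\frac{4466980844}{31169} \approx 1.4331 \cdot 10^{5}$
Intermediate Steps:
$a{\left(y \right)} = -11 + 2 y^{2}$ ($a{\left(y \right)} = 2 - \left(13 - y^{2} - y y\right) = 2 + \left(\left(y^{2} + y^{2}\right) - 13\right) = 2 + \left(2 y^{2} - 13\right) = 2 + \left(-13 + 2 y^{2}\right) = -11 + 2 y^{2}$)
$g = 68$ ($g = 6 - \left(\left(-1\right) 40 - 22\right) = 6 - \left(-40 - 22\right) = 6 - -62 = 6 + 62 = 68$)
$\left(\frac{g}{a{\left(15 \right)}} + \frac{234}{-71}\right) + 353 \cdot 406 = \left(\frac{68}{-11 + 2 \cdot 15^{2}} + \frac{234}{-71}\right) + 353 \cdot 406 = \left(\frac{68}{-11 + 2 \cdot 225} + 234 \left(- \frac{1}{71}\right)\right) + 143318 = \left(\frac{68}{-11 + 450} - \frac{234}{71}\right) + 143318 = \left(\frac{68}{439} - \frac{234}{71}\right) + 143318 = - \frac{97898}{31169} + 143318 = \frac{4466980844}{31169}$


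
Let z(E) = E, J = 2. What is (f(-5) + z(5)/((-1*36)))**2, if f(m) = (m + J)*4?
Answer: 190969/1296 ≈ 147.35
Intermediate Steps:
f(m) = 8 + 4*m (f(m) = (m + 2)*4 = (2 + m)*4 = 8 + 4*m)
(f(-5) + z(5)/((-1*36)))**2 = ((8 + 4*(-5)) + 5/((-1*36)))**2 = ((8 - 20) + 5/(-36))**2 = (-12 + 5*(-1/36))**2 = (-12 - 5/36)**2 = (-437/36)**2 = 190969/1296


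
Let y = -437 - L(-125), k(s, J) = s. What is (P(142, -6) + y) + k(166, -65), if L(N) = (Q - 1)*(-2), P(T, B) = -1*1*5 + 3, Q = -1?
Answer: -277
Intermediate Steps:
P(T, B) = -2 (P(T, B) = -1*5 + 3 = -5 + 3 = -2)
L(N) = 4 (L(N) = (-1 - 1)*(-2) = -2*(-2) = 4)
y = -441 (y = -437 - 1*4 = -437 - 4 = -441)
(P(142, -6) + y) + k(166, -65) = (-2 - 441) + 166 = -443 + 166 = -277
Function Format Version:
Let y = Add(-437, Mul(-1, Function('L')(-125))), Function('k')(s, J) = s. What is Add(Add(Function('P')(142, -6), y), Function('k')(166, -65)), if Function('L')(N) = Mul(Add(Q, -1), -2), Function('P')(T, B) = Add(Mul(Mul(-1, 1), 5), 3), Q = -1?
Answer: -277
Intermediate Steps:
Function('P')(T, B) = -2 (Function('P')(T, B) = Add(Mul(-1, 5), 3) = Add(-5, 3) = -2)
Function('L')(N) = 4 (Function('L')(N) = Mul(Add(-1, -1), -2) = Mul(-2, -2) = 4)
y = -441 (y = Add(-437, Mul(-1, 4)) = Add(-437, -4) = -441)
Add(Add(Function('P')(142, -6), y), Function('k')(166, -65)) = Add(Add(-2, -441), 166) = Add(-443, 166) = -277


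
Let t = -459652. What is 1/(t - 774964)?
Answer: -1/1234616 ≈ -8.0997e-7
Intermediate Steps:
1/(t - 774964) = 1/(-459652 - 774964) = 1/(-1234616) = -1/1234616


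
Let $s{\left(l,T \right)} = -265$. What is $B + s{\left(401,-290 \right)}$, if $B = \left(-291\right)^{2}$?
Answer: $84416$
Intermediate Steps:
$B = 84681$
$B + s{\left(401,-290 \right)} = 84681 - 265 = 84416$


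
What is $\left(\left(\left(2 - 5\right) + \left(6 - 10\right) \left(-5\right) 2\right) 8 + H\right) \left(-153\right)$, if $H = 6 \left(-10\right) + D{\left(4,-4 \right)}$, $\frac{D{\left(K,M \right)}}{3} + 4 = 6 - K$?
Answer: $-35190$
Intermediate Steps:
$D{\left(K,M \right)} = 6 - 3 K$ ($D{\left(K,M \right)} = -12 + 3 \left(6 - K\right) = -12 - \left(-18 + 3 K\right) = 6 - 3 K$)
$H = -66$ ($H = 6 \left(-10\right) + \left(6 - 12\right) = -60 + \left(6 - 12\right) = -60 - 6 = -66$)
$\left(\left(\left(2 - 5\right) + \left(6 - 10\right) \left(-5\right) 2\right) 8 + H\right) \left(-153\right) = \left(\left(\left(2 - 5\right) + \left(6 - 10\right) \left(-5\right) 2\right) 8 - 66\right) \left(-153\right) = \left(\left(-3 + \left(-4\right) \left(-5\right) 2\right) 8 - 66\right) \left(-153\right) = \left(\left(-3 + 20 \cdot 2\right) 8 - 66\right) \left(-153\right) = \left(\left(-3 + 40\right) 8 - 66\right) \left(-153\right) = \left(37 \cdot 8 - 66\right) \left(-153\right) = \left(296 - 66\right) \left(-153\right) = 230 \left(-153\right) = -35190$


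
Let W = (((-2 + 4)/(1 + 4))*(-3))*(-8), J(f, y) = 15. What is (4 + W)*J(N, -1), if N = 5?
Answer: 204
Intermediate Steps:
W = 48/5 (W = ((2/5)*(-3))*(-8) = -6/5*(-8) = 48/5 ≈ 9.6000)
(4 + W)*J(N, -1) = (4 + 48/5)*15 = (68/5)*15 = 204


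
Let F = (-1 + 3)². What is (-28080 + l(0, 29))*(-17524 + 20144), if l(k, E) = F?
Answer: -73559120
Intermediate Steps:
F = 4 (F = 2² = 4)
l(k, E) = 4
(-28080 + l(0, 29))*(-17524 + 20144) = (-28080 + 4)*(-17524 + 20144) = -28076*2620 = -73559120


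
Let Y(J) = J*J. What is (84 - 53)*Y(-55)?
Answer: 93775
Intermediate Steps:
Y(J) = J²
(84 - 53)*Y(-55) = (84 - 53)*(-55)² = 31*3025 = 93775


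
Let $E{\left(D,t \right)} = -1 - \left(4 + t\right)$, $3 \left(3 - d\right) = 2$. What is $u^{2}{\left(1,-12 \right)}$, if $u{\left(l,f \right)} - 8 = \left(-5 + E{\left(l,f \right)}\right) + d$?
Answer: $\frac{1369}{9} \approx 152.11$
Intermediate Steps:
$d = \frac{7}{3}$ ($d = 3 - \frac{2}{3} = \frac{7}{3} \approx 2.3333$)
$E{\left(D,t \right)} = -5 - t$
$u{\left(l,f \right)} = \frac{1}{3} - f$ ($u{\left(l,f \right)} = 8 + \left(\left(-5 - \left(5 + f\right)\right) + \frac{7}{3}\right) = 8 + \left(\left(-10 - f\right) + \frac{7}{3}\right) = 8 - \left(\frac{23}{3} + f\right) = \frac{1}{3} - f$)
$u^{2}{\left(1,-12 \right)} = \left(\frac{1}{3} - -12\right)^{2} = \left(\frac{1}{3} + 12\right)^{2} = \left(\frac{37}{3}\right)^{2} = \frac{1369}{9}$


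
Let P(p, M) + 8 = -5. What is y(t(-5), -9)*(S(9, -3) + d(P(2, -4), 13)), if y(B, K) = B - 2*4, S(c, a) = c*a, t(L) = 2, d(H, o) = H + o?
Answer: 162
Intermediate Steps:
P(p, M) = -13 (P(p, M) = -8 - 5 = -13)
S(c, a) = a*c
y(B, K) = -8 + B (y(B, K) = B - 8 = -8 + B)
y(t(-5), -9)*(S(9, -3) + d(P(2, -4), 13)) = (-8 + 2)*(-3*9 + (-13 + 13)) = -6*(-27 + 0) = -6*(-27) = 162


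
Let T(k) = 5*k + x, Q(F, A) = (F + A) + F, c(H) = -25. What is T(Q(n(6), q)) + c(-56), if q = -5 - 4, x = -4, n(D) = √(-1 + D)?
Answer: -74 + 10*√5 ≈ -51.639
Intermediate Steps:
q = -9
Q(F, A) = A + 2*F (Q(F, A) = (A + F) + F = A + 2*F)
T(k) = -4 + 5*k (T(k) = 5*k - 4 = -4 + 5*k)
T(Q(n(6), q)) + c(-56) = (-4 + 5*(-9 + 2*√(-1 + 6))) - 25 = (-4 + 5*(-9 + 2*√5)) - 25 = (-4 + (-45 + 10*√5)) - 25 = (-49 + 10*√5) - 25 = -74 + 10*√5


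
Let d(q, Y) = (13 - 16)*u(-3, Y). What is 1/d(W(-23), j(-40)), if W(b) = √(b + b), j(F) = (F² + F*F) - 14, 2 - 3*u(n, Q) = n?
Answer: -⅕ ≈ -0.20000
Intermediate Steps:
u(n, Q) = ⅔ - n/3
j(F) = -14 + 2*F² (j(F) = (F² + F²) - 14 = 2*F² - 14 = -14 + 2*F²)
W(b) = √2*√b (W(b) = √(2*b) = √2*√b)
d(q, Y) = -5 (d(q, Y) = (13 - 16)*(⅔ - ⅓*(-3)) = -3*(⅔ + 1) = -3*5/3 = -5)
1/d(W(-23), j(-40)) = 1/(-5) = -⅕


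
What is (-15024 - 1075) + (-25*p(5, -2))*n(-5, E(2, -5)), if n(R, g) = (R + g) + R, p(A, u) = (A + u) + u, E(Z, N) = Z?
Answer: -15899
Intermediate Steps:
p(A, u) = A + 2*u
n(R, g) = g + 2*R
(-15024 - 1075) + (-25*p(5, -2))*n(-5, E(2, -5)) = (-15024 - 1075) + (-25*(5 + 2*(-2)))*(2 + 2*(-5)) = -16099 + (-25*(5 - 4))*(2 - 10) = -16099 - 25*1*(-8) = -16099 - 25*(-8) = -16099 + 200 = -15899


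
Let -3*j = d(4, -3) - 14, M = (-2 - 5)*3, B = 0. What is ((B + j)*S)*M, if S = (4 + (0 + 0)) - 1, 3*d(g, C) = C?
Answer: -315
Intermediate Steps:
d(g, C) = C/3
M = -21 (M = -7*3 = -21)
S = 3 (S = (4 + 0) - 1 = 4 - 1 = 3)
j = 5 (j = -((⅓)*(-3) - 14)/3 = -(-1 - 14)/3 = -⅓*(-15) = 5)
((B + j)*S)*M = ((0 + 5)*3)*(-21) = (5*3)*(-21) = 15*(-21) = -315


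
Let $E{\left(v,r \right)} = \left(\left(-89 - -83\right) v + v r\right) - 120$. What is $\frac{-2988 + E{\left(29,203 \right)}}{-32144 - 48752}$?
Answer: $- \frac{2605}{80896} \approx -0.032202$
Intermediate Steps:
$E{\left(v,r \right)} = -120 - 6 v + r v$ ($E{\left(v,r \right)} = \left(\left(-89 + 83\right) v + r v\right) - 120 = \left(- 6 v + r v\right) - 120 = -120 - 6 v + r v$)
$\frac{-2988 + E{\left(29,203 \right)}}{-32144 - 48752} = \frac{-2988 - -5593}{-32144 - 48752} = \frac{-2988 - -5593}{-80896} = \left(-2988 + 5593\right) \left(- \frac{1}{80896}\right) = 2605 \left(- \frac{1}{80896}\right) = - \frac{2605}{80896}$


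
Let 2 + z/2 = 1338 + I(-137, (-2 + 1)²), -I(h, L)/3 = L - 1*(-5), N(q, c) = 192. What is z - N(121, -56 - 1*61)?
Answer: 2444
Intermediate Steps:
I(h, L) = -15 - 3*L (I(h, L) = -3*(L - 1*(-5)) = -3*(L + 5) = -3*(5 + L) = -15 - 3*L)
z = 2636 (z = -4 + 2*(1338 + (-15 - 3*(-2 + 1)²)) = -4 + 2*(1338 + (-15 - 3*(-1)²)) = -4 + 2*(1338 + (-15 - 3*1)) = -4 + 2*(1338 + (-15 - 3)) = -4 + 2*(1338 - 18) = -4 + 2*1320 = -4 + 2640 = 2636)
z - N(121, -56 - 1*61) = 2636 - 1*192 = 2636 - 192 = 2444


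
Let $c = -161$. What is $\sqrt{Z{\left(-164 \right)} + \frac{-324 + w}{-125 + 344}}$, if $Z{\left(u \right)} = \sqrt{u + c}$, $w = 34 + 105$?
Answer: $\frac{\sqrt{-40515 + 239805 i \sqrt{13}}}{219} \approx 2.9328 + 3.0735 i$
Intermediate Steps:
$w = 139$
$Z{\left(u \right)} = \sqrt{-161 + u}$ ($Z{\left(u \right)} = \sqrt{u - 161} = \sqrt{-161 + u}$)
$\sqrt{Z{\left(-164 \right)} + \frac{-324 + w}{-125 + 344}} = \sqrt{\sqrt{-161 - 164} + \frac{-324 + 139}{-125 + 344}} = \sqrt{\sqrt{-325} - \frac{185}{219}} = \sqrt{5 i \sqrt{13} - \frac{185}{219}} = \sqrt{- \frac{185}{219} + 5 i \sqrt{13}}$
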